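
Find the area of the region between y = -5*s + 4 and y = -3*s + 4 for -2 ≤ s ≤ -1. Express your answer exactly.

3

On [-2, -1], (-5*s + 4) - (-3*s + 4) = -2*s is ≥ 0 throughout, so the area is a single integral of |-2*s|.
∫[-2,-1] (-2*s) ds = 3.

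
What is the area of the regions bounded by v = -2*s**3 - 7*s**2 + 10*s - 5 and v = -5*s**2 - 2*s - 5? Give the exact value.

Set the curves equal: -2*s**3 - 7*s**2 + 10*s - 5 = -5*s**2 - 2*s - 5, so -2*s**3 - 2*s**2 + 12*s = 0, which factors as -2*s*(s - 2)*(s + 3) = 0. The curves meet at s = -3, 0, 2.
On [-3, 0], v = -5*s**2 - 2*s - 5 is on top; that piece has area ∫[-3,0] (-(-2*s**3 - 2*s**2 + 12*s)) ds = 63/2.
On [0, 2], v = -2*s**3 - 7*s**2 + 10*s - 5 is on top; that piece has area ∫[0,2] (-2*s**3 - 2*s**2 + 12*s) ds = 32/3.
Total enclosed area = 63/2 + 32/3 = 253/6.

253/6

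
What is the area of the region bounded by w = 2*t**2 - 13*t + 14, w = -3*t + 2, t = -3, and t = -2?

On [-3, -2], (2*t**2 - 13*t + 14) - (-3*t + 2) = 2*t**2 - 10*t + 12 is ≥ 0 throughout, so the area is a single integral of |2*t**2 - 10*t + 12|.
∫[-3,-2] (2*t**2 - 10*t + 12) dt = 149/3.

149/3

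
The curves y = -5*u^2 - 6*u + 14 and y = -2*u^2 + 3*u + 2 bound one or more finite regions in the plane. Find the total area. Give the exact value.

Set the curves equal: -5*u^2 - 6*u + 14 = -2*u^2 + 3*u + 2, so -3*u^2 - 9*u + 12 = 0, which factors as -3*(u - 1)*(u + 4) = 0. The curves meet at u = -4, 1.
On [-4, 1], y = -5*u^2 - 6*u + 14 is on top; that piece has area ∫[-4,1] (-3*u^2 - 9*u + 12) du = 125/2.

125/2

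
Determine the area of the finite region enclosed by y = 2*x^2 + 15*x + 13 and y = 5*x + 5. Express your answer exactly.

9

Set the curves equal: 2*x^2 + 15*x + 13 = 5*x + 5, so 2*x^2 + 10*x + 8 = 0, which factors as 2*(x + 1)*(x + 4) = 0. The curves meet at x = -4, -1.
On [-4, -1], y = 5*x + 5 is on top; that piece has area ∫[-4,-1] (-(2*x^2 + 10*x + 8)) dx = 9.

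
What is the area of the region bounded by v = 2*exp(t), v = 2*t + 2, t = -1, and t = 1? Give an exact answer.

-4 - 2*exp(-1) + 2*exp(1)

On [-1, 1], (2*exp(t)) - (2*t + 2) = -2*t + 2*exp(t) - 2 is ≥ 0 throughout, so the area is a single integral of |-2*t + 2*exp(t) - 2|.
∫[-1,1] (-2*t + 2*exp(t) - 2) dt = -4 - 2*exp(-1) + 2*exp(1).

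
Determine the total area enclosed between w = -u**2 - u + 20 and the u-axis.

243/2

The curve meets the u-axis where -u**2 - u + 20 = 0, i.e. -(u - 4)*(u + 5) = 0, at u = -5, 4.
On [-5, 4] the curve lies above the axis; ∫[-5,4] (-u**2 - u + 20) du = 243/2, giving area 243/2.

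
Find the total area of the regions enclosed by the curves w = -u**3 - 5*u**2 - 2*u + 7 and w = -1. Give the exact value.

253/12

Set the curves equal: -u**3 - 5*u**2 - 2*u + 7 = -1, so -u**3 - 5*u**2 - 2*u + 8 = 0, which factors as -(u - 1)*(u + 2)*(u + 4) = 0. The curves meet at u = -4, -2, 1.
On [-4, -2], w = -1 is on top; that piece has area ∫[-4,-2] (-(-u**3 - 5*u**2 - 2*u + 8)) du = 16/3.
On [-2, 1], w = -u**3 - 5*u**2 - 2*u + 7 is on top; that piece has area ∫[-2,1] (-u**3 - 5*u**2 - 2*u + 8) du = 63/4.
Total enclosed area = 16/3 + 63/4 = 253/12.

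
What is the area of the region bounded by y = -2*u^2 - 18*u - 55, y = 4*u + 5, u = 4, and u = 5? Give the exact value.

On [4, 5], (-2*u^2 - 18*u - 55) - (4*u + 5) = -2*u^2 - 22*u - 60 is ≤ 0 throughout, so the area is a single integral of |-2*u^2 - 22*u - 60|.
∫[4,5] (-2*u^2 - 22*u - 60) du = -599/3; the area of that piece is 599/3.

599/3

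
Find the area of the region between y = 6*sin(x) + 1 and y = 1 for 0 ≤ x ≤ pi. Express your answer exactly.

On [0, pi], (6*sin(x) + 1) - (1) = 6*sin(x) is ≥ 0 throughout, so the area is a single integral of |6*sin(x)|.
∫[0,pi] (6*sin(x)) dx = 12.

12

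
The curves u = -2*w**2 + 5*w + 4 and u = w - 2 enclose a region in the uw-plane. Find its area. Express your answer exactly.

64/3

Both boundary curves give u as a function of w, so integrate with respect to w. Setting them equal: -2*w**2 + 4*w + 6 = 0, i.e. -2*(w - 3)*(w + 1) = 0, so they meet at w = -1, 3.
For w in [-1, 3], u = -2*w**2 + 5*w + 4 is on the right; area = ∫[-1,3] (-2*w**2 + 4*w + 6) dw = 64/3.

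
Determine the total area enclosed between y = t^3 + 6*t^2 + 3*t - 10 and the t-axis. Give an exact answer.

81/2

The curve meets the t-axis where t^3 + 6*t^2 + 3*t - 10 = 0, i.e. (t - 1)*(t + 2)*(t + 5) = 0, at t = -5, -2, 1.
On [-5, -2] the curve lies above the axis; ∫[-5,-2] (t^3 + 6*t^2 + 3*t - 10) dt = 81/4, giving area 81/4.
On [-2, 1] the curve lies below the axis; ∫[-2,1] (t^3 + 6*t^2 + 3*t - 10) dt = -81/4, giving area 81/4.
Total area = 81/4 + 81/4 = 81/2.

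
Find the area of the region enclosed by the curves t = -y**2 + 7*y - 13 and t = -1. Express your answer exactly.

Both boundary curves give t as a function of y, so integrate with respect to y. Setting them equal: -y**2 + 7*y - 12 = 0, i.e. -(y - 4)*(y - 3) = 0, so they meet at y = 3, 4.
For y in [3, 4], t = -y**2 + 7*y - 13 is on the right; area = ∫[3,4] (-y**2 + 7*y - 12) dy = 1/6.

1/6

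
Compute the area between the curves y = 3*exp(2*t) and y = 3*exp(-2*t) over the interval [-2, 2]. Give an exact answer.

The difference (3*exp(2*t)) - (3*exp(-2*t)) = 3*exp(2*t) - 3*exp(-2*t) changes sign at t = 0 inside [-2, 2], so split the integral there.
∫[-2,0] (3*exp(2*t) - 3*exp(-2*t)) dt = -3*exp(4)/2 - 3*exp(-4)/2 + 3; the area of that piece is -3 + 3*exp(-4)/2 + 3*exp(4)/2.
∫[0,2] (3*exp(2*t) - 3*exp(-2*t)) dt = -3 + 3*exp(-4)/2 + 3*exp(4)/2.
Total area = (-3 + 3*exp(-4)/2 + 3*exp(4)/2) + (-3 + 3*exp(-4)/2 + 3*exp(4)/2) = -6 + 3*exp(-4) + 3*exp(4).

-6 + 3*exp(-4) + 3*exp(4)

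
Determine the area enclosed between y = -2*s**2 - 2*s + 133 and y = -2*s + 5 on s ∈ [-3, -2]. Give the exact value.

On [-3, -2], (-2*s**2 - 2*s + 133) - (-2*s + 5) = -2*s**2 + 128 is ≥ 0 throughout, so the area is a single integral of |-2*s**2 + 128|.
∫[-3,-2] (-2*s**2 + 128) ds = 346/3.

346/3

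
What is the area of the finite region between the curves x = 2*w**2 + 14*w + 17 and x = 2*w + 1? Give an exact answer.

Both boundary curves give x as a function of w, so integrate with respect to w. Setting them equal: 2*w**2 + 12*w + 16 = 0, i.e. 2*(w + 2)*(w + 4) = 0, so they meet at w = -4, -2.
For w in [-4, -2], x = 2*w**2 + 14*w + 17 is on the left; area = ∫[-4,-2] (-(2*w**2 + 12*w + 16)) dw = 8/3.

8/3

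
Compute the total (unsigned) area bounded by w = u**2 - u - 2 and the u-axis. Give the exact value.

The curve meets the u-axis where u**2 - u - 2 = 0, i.e. (u - 2)*(u + 1) = 0, at u = -1, 2.
On [-1, 2] the curve lies below the axis; ∫[-1,2] (u**2 - u - 2) du = -9/2, giving area 9/2.

9/2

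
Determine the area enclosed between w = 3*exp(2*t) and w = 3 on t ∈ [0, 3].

On [0, 3], (3*exp(2*t)) - (3) = 3*exp(2*t) - 3 is ≥ 0 throughout, so the area is a single integral of |3*exp(2*t) - 3|.
∫[0,3] (3*exp(2*t) - 3) dt = -21/2 + 3*exp(6)/2.

-21/2 + 3*exp(6)/2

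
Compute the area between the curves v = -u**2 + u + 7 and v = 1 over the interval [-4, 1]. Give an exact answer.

The difference (-u**2 + u + 7) - (1) = -u**2 + u + 6 changes sign at u = -2 inside [-4, 1], so split the integral there.
∫[-4,-2] (-u**2 + u + 6) du = -38/3; the area of that piece is 38/3.
∫[-2,1] (-u**2 + u + 6) du = 27/2.
Total area = 38/3 + 27/2 = 157/6.

157/6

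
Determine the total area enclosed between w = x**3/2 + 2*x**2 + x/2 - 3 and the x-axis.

71/12

The curve meets the x-axis where x**3/2 + 2*x**2 + x/2 - 3 = 0, i.e. (x - 1)*(x + 2)*(x + 3)/2 = 0, at x = -3, -2, 1.
On [-3, -2] the curve lies above the axis; ∫[-3,-2] (x**3/2 + 2*x**2 + x/2 - 3) dx = 7/24, giving area 7/24.
On [-2, 1] the curve lies below the axis; ∫[-2,1] (x**3/2 + 2*x**2 + x/2 - 3) dx = -45/8, giving area 45/8.
Total area = 7/24 + 45/8 = 71/12.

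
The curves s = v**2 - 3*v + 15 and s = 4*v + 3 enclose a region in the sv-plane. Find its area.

Both boundary curves give s as a function of v, so integrate with respect to v. Setting them equal: v**2 - 7*v + 12 = 0, i.e. (v - 4)*(v - 3) = 0, so they meet at v = 3, 4.
For v in [3, 4], s = v**2 - 3*v + 15 is on the left; area = ∫[3,4] (-(v**2 - 7*v + 12)) dv = 1/6.

1/6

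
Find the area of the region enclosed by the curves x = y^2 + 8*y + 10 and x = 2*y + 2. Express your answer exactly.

Both boundary curves give x as a function of y, so integrate with respect to y. Setting them equal: y^2 + 6*y + 8 = 0, i.e. (y + 2)*(y + 4) = 0, so they meet at y = -4, -2.
For y in [-4, -2], x = y^2 + 8*y + 10 is on the left; area = ∫[-4,-2] (-(y^2 + 6*y + 8)) dy = 4/3.

4/3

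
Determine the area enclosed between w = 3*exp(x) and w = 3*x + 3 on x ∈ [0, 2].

On [0, 2], (3*exp(x)) - (3*x + 3) = -3*x + 3*exp(x) - 3 is ≥ 0 throughout, so the area is a single integral of |-3*x + 3*exp(x) - 3|.
∫[0,2] (-3*x + 3*exp(x) - 3) dx = -15 + 3*exp(2).

-15 + 3*exp(2)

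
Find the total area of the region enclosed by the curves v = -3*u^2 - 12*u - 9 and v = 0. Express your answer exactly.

4

Set the curves equal: -3*u^2 - 12*u - 9 = 0, so -3*u^2 - 12*u - 9 = 0, which factors as -3*(u + 1)*(u + 3) = 0. The curves meet at u = -3, -1.
On [-3, -1], v = -3*u^2 - 12*u - 9 is on top; that piece has area ∫[-3,-1] (-3*u^2 - 12*u - 9) du = 4.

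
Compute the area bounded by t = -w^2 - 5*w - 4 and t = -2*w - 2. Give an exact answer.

1/6

Both boundary curves give t as a function of w, so integrate with respect to w. Setting them equal: -w^2 - 3*w - 2 = 0, i.e. -(w + 1)*(w + 2) = 0, so they meet at w = -2, -1.
For w in [-2, -1], t = -w^2 - 5*w - 4 is on the right; area = ∫[-2,-1] (-w^2 - 3*w - 2) dw = 1/6.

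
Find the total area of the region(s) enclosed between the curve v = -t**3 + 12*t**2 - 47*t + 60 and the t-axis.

The curve meets the t-axis where -t**3 + 12*t**2 - 47*t + 60 = 0, i.e. -(t - 5)*(t - 4)*(t - 3) = 0, at t = 3, 4, 5.
On [3, 4] the curve lies below the axis; ∫[3,4] (-t**3 + 12*t**2 - 47*t + 60) dt = -1/4, giving area 1/4.
On [4, 5] the curve lies above the axis; ∫[4,5] (-t**3 + 12*t**2 - 47*t + 60) dt = 1/4, giving area 1/4.
Total area = 1/4 + 1/4 = 1/2.

1/2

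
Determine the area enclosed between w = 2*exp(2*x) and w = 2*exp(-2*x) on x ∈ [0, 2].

On [0, 2], (2*exp(2*x)) - (2*exp(-2*x)) = 2*exp(2*x) - 2*exp(-2*x) is ≥ 0 throughout, so the area is a single integral of |2*exp(2*x) - 2*exp(-2*x)|.
∫[0,2] (2*exp(2*x) - 2*exp(-2*x)) dx = -2 + exp(-4) + exp(4).

-2 + exp(-4) + exp(4)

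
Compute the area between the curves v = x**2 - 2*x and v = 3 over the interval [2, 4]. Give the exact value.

4

The difference (x**2 - 2*x) - (3) = x**2 - 2*x - 3 changes sign at x = 3 inside [2, 4], so split the integral there.
∫[2,3] (x**2 - 2*x - 3) dx = -5/3; the area of that piece is 5/3.
∫[3,4] (x**2 - 2*x - 3) dx = 7/3.
Total area = 5/3 + 7/3 = 4.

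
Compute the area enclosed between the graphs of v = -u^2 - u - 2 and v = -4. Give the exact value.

Set the curves equal: -u^2 - u - 2 = -4, so -u^2 - u + 2 = 0, which factors as -(u - 1)*(u + 2) = 0. The curves meet at u = -2, 1.
On [-2, 1], v = -u^2 - u - 2 is on top; that piece has area ∫[-2,1] (-u^2 - u + 2) du = 9/2.

9/2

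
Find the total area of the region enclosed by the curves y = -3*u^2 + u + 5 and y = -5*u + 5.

4

Set the curves equal: -3*u^2 + u + 5 = -5*u + 5, so -3*u^2 + 6*u = 0, which factors as -3*u*(u - 2) = 0. The curves meet at u = 0, 2.
On [0, 2], y = -3*u^2 + u + 5 is on top; that piece has area ∫[0,2] (-3*u^2 + 6*u) du = 4.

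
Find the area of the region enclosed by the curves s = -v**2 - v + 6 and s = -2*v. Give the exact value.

125/6

Both boundary curves give s as a function of v, so integrate with respect to v. Setting them equal: -v**2 + v + 6 = 0, i.e. -(v - 3)*(v + 2) = 0, so they meet at v = -2, 3.
For v in [-2, 3], s = -v**2 - v + 6 is on the right; area = ∫[-2,3] (-v**2 + v + 6) dv = 125/6.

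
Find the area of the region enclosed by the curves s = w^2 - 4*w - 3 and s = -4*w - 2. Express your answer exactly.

4/3

Both boundary curves give s as a function of w, so integrate with respect to w. Setting them equal: w^2 - 1 = 0, i.e. (w - 1)*(w + 1) = 0, so they meet at w = -1, 1.
For w in [-1, 1], s = w^2 - 4*w - 3 is on the left; area = ∫[-1,1] (-(w^2 - 1)) dw = 4/3.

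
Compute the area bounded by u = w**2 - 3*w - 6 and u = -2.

Both boundary curves give u as a function of w, so integrate with respect to w. Setting them equal: w**2 - 3*w - 4 = 0, i.e. (w - 4)*(w + 1) = 0, so they meet at w = -1, 4.
For w in [-1, 4], u = w**2 - 3*w - 6 is on the left; area = ∫[-1,4] (-(w**2 - 3*w - 4)) dw = 125/6.

125/6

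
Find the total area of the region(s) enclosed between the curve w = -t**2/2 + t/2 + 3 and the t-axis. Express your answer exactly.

125/12

The curve meets the t-axis where -t**2/2 + t/2 + 3 = 0, i.e. -(t - 3)*(t + 2)/2 = 0, at t = -2, 3.
On [-2, 3] the curve lies above the axis; ∫[-2,3] (-t**2/2 + t/2 + 3) dt = 125/12, giving area 125/12.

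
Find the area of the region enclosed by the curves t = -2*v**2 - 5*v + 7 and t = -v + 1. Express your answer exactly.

64/3

Both boundary curves give t as a function of v, so integrate with respect to v. Setting them equal: -2*v**2 - 4*v + 6 = 0, i.e. -2*(v - 1)*(v + 3) = 0, so they meet at v = -3, 1.
For v in [-3, 1], t = -2*v**2 - 5*v + 7 is on the right; area = ∫[-3,1] (-2*v**2 - 4*v + 6) dv = 64/3.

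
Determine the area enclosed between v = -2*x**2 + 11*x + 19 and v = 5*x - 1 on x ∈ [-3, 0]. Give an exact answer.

91/3

The difference (-2*x**2 + 11*x + 19) - (5*x - 1) = -2*x**2 + 6*x + 20 changes sign at x = -2 inside [-3, 0], so split the integral there.
∫[-3,-2] (-2*x**2 + 6*x + 20) dx = -23/3; the area of that piece is 23/3.
∫[-2,0] (-2*x**2 + 6*x + 20) dx = 68/3.
Total area = 23/3 + 68/3 = 91/3.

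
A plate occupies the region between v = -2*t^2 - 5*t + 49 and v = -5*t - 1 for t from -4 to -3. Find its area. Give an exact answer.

On [-4, -3], (-2*t^2 - 5*t + 49) - (-5*t - 1) = -2*t^2 + 50 is ≥ 0 throughout, so the area is a single integral of |-2*t^2 + 50|.
∫[-4,-3] (-2*t^2 + 50) dt = 76/3.

76/3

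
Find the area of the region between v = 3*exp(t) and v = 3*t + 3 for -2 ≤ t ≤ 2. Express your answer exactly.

-12 - 3*exp(-2) + 3*exp(2)

On [-2, 2], (3*exp(t)) - (3*t + 3) = -3*t + 3*exp(t) - 3 is ≥ 0 throughout, so the area is a single integral of |-3*t + 3*exp(t) - 3|.
∫[-2,2] (-3*t + 3*exp(t) - 3) dt = -12 - 3*exp(-2) + 3*exp(2).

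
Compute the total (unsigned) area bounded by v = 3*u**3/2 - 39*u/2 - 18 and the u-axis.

The curve meets the u-axis where 3*u**3/2 - 39*u/2 - 18 = 0, i.e. 3*(u - 4)*(u + 1)*(u + 3)/2 = 0, at u = -3, -1, 4.
On [-3, -1] the curve lies above the axis; ∫[-3,-1] (3*u**3/2 - 39*u/2 - 18) du = 12, giving area 12.
On [-1, 4] the curve lies below the axis; ∫[-1,4] (3*u**3/2 - 39*u/2 - 18) du = -1125/8, giving area 1125/8.
Total area = 12 + 1125/8 = 1221/8.

1221/8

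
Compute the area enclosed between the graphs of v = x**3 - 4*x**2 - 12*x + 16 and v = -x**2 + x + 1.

Set the curves equal: x**3 - 4*x**2 - 12*x + 16 = -x**2 + x + 1, so x**3 - 3*x**2 - 13*x + 15 = 0, which factors as (x - 5)*(x - 1)*(x + 3) = 0. The curves meet at x = -3, 1, 5.
On [-3, 1], v = x**3 - 4*x**2 - 12*x + 16 is on top; that piece has area ∫[-3,1] (x**3 - 3*x**2 - 13*x + 15) dx = 64.
On [1, 5], v = -x**2 + x + 1 is on top; that piece has area ∫[1,5] (-(x**3 - 3*x**2 - 13*x + 15)) dx = 64.
Total enclosed area = 64 + 64 = 128.

128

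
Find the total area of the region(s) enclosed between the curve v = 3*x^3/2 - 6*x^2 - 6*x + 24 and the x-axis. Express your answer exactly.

74

The curve meets the x-axis where 3*x^3/2 - 6*x^2 - 6*x + 24 = 0, i.e. 3*(x - 4)*(x - 2)*(x + 2)/2 = 0, at x = -2, 2, 4.
On [-2, 2] the curve lies above the axis; ∫[-2,2] (3*x^3/2 - 6*x^2 - 6*x + 24) dx = 64, giving area 64.
On [2, 4] the curve lies below the axis; ∫[2,4] (3*x^3/2 - 6*x^2 - 6*x + 24) dx = -10, giving area 10.
Total area = 64 + 10 = 74.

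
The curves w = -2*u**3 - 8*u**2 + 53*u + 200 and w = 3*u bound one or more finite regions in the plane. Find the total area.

4019/3

Set the curves equal: -2*u**3 - 8*u**2 + 53*u + 200 = 3*u, so -2*u**3 - 8*u**2 + 50*u + 200 = 0, which factors as -2*(u - 5)*(u + 4)*(u + 5) = 0. The curves meet at u = -5, -4, 5.
On [-5, -4], w = 3*u is on top; that piece has area ∫[-5,-4] (-(-2*u**3 - 8*u**2 + 50*u + 200)) du = 19/6.
On [-4, 5], w = -2*u**3 - 8*u**2 + 53*u + 200 is on top; that piece has area ∫[-4,5] (-2*u**3 - 8*u**2 + 50*u + 200) du = 2673/2.
Total enclosed area = 19/6 + 2673/2 = 4019/3.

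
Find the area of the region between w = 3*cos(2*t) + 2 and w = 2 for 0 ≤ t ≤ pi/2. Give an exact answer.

3

The difference (3*cos(2*t) + 2) - (2) = 3*cos(2*t) changes sign at t = pi/4 inside [0, pi/2], so split the integral there.
∫[0,pi/4] (3*cos(2*t)) dt = 3/2.
∫[pi/4,pi/2] (3*cos(2*t)) dt = -3/2; the area of that piece is 3/2.
Total area = 3/2 + 3/2 = 3.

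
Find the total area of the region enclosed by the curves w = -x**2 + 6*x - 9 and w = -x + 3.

1/6

Set the curves equal: -x**2 + 6*x - 9 = -x + 3, so -x**2 + 7*x - 12 = 0, which factors as -(x - 4)*(x - 3) = 0. The curves meet at x = 3, 4.
On [3, 4], w = -x**2 + 6*x - 9 is on top; that piece has area ∫[3,4] (-x**2 + 7*x - 12) dx = 1/6.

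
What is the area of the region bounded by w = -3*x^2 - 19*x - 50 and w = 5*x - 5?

Set the curves equal: -3*x^2 - 19*x - 50 = 5*x - 5, so -3*x^2 - 24*x - 45 = 0, which factors as -3*(x + 3)*(x + 5) = 0. The curves meet at x = -5, -3.
On [-5, -3], w = -3*x^2 - 19*x - 50 is on top; that piece has area ∫[-5,-3] (-3*x^2 - 24*x - 45) dx = 4.

4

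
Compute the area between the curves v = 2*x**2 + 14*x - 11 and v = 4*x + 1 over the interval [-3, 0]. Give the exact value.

On [-3, 0], (2*x**2 + 14*x - 11) - (4*x + 1) = 2*x**2 + 10*x - 12 is ≤ 0 throughout, so the area is a single integral of |2*x**2 + 10*x - 12|.
∫[-3,0] (2*x**2 + 10*x - 12) dx = -63; the area of that piece is 63.

63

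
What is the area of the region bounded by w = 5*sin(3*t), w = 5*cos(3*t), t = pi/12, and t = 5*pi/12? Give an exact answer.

On [pi/12, 5*pi/12], (5*sin(3*t)) - (5*cos(3*t)) = 5*sin(3*t) - 5*cos(3*t) is ≥ 0 throughout, so the area is a single integral of |5*sin(3*t) - 5*cos(3*t)|.
∫[pi/12,5*pi/12] (5*sin(3*t) - 5*cos(3*t)) dt = 10*sqrt(2)/3.

10*sqrt(2)/3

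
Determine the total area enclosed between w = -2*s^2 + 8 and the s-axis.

The curve meets the s-axis where -2*s^2 + 8 = 0, i.e. -2*(s - 2)*(s + 2) = 0, at s = -2, 2.
On [-2, 2] the curve lies above the axis; ∫[-2,2] (-2*s^2 + 8) ds = 64/3, giving area 64/3.

64/3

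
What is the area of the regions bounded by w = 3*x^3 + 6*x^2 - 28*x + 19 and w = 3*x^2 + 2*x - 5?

Set the curves equal: 3*x^3 + 6*x^2 - 28*x + 19 = 3*x^2 + 2*x - 5, so 3*x^3 + 3*x^2 - 30*x + 24 = 0, which factors as 3*(x - 2)*(x - 1)*(x + 4) = 0. The curves meet at x = -4, 1, 2.
On [-4, 1], w = 3*x^3 + 6*x^2 - 28*x + 19 is on top; that piece has area ∫[-4,1] (3*x^3 + 3*x^2 - 30*x + 24) dx = 875/4.
On [1, 2], w = 3*x^2 + 2*x - 5 is on top; that piece has area ∫[1,2] (-(3*x^3 + 3*x^2 - 30*x + 24)) dx = 11/4.
Total enclosed area = 875/4 + 11/4 = 443/2.

443/2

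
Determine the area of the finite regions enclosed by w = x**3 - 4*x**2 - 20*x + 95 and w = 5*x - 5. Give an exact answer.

Set the curves equal: x**3 - 4*x**2 - 20*x + 95 = 5*x - 5, so x**3 - 4*x**2 - 25*x + 100 = 0, which factors as (x - 5)*(x - 4)*(x + 5) = 0. The curves meet at x = -5, 4, 5.
On [-5, 4], w = x**3 - 4*x**2 - 20*x + 95 is on top; that piece has area ∫[-5,4] (x**3 - 4*x**2 - 25*x + 100) dx = 2673/4.
On [4, 5], w = 5*x - 5 is on top; that piece has area ∫[4,5] (-(x**3 - 4*x**2 - 25*x + 100)) dx = 19/12.
Total enclosed area = 2673/4 + 19/12 = 4019/6.

4019/6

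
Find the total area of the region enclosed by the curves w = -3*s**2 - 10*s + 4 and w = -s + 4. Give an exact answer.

Set the curves equal: -3*s**2 - 10*s + 4 = -s + 4, so -3*s**2 - 9*s = 0, which factors as -3*s*(s + 3) = 0. The curves meet at s = -3, 0.
On [-3, 0], w = -3*s**2 - 10*s + 4 is on top; that piece has area ∫[-3,0] (-3*s**2 - 9*s) ds = 27/2.

27/2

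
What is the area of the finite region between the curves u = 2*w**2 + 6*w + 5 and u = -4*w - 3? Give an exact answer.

Both boundary curves give u as a function of w, so integrate with respect to w. Setting them equal: 2*w**2 + 10*w + 8 = 0, i.e. 2*(w + 1)*(w + 4) = 0, so they meet at w = -4, -1.
For w in [-4, -1], u = 2*w**2 + 6*w + 5 is on the left; area = ∫[-4,-1] (-(2*w**2 + 10*w + 8)) dw = 9.

9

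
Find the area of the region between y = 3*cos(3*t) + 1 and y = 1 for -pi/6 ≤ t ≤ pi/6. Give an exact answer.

On [-pi/6, pi/6], (3*cos(3*t) + 1) - (1) = 3*cos(3*t) is ≥ 0 throughout, so the area is a single integral of |3*cos(3*t)|.
∫[-pi/6,pi/6] (3*cos(3*t)) dt = 2.

2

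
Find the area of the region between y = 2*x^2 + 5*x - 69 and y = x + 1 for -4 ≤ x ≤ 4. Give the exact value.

On [-4, 4], (2*x^2 + 5*x - 69) - (x + 1) = 2*x^2 + 4*x - 70 is ≤ 0 throughout, so the area is a single integral of |2*x^2 + 4*x - 70|.
∫[-4,4] (2*x^2 + 4*x - 70) dx = -1424/3; the area of that piece is 1424/3.

1424/3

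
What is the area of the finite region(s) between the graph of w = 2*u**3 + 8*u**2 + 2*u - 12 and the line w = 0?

71/3

The curve meets the u-axis where 2*u**3 + 8*u**2 + 2*u - 12 = 0, i.e. 2*(u - 1)*(u + 2)*(u + 3) = 0, at u = -3, -2, 1.
On [-3, -2] the curve lies above the axis; ∫[-3,-2] (2*u**3 + 8*u**2 + 2*u - 12) du = 7/6, giving area 7/6.
On [-2, 1] the curve lies below the axis; ∫[-2,1] (2*u**3 + 8*u**2 + 2*u - 12) du = -45/2, giving area 45/2.
Total area = 7/6 + 45/2 = 71/3.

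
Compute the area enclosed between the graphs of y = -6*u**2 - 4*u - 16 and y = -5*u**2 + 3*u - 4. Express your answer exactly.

1/6

Set the curves equal: -6*u**2 - 4*u - 16 = -5*u**2 + 3*u - 4, so -u**2 - 7*u - 12 = 0, which factors as -(u + 3)*(u + 4) = 0. The curves meet at u = -4, -3.
On [-4, -3], y = -6*u**2 - 4*u - 16 is on top; that piece has area ∫[-4,-3] (-u**2 - 7*u - 12) du = 1/6.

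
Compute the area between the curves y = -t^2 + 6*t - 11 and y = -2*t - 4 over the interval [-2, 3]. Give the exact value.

136/3

The difference (-t^2 + 6*t - 11) - (-2*t - 4) = -t^2 + 8*t - 7 changes sign at t = 1 inside [-2, 3], so split the integral there.
∫[-2,1] (-t^2 + 8*t - 7) dt = -36; the area of that piece is 36.
∫[1,3] (-t^2 + 8*t - 7) dt = 28/3.
Total area = 36 + 28/3 = 136/3.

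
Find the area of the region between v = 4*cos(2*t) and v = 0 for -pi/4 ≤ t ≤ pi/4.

On [-pi/4, pi/4], (4*cos(2*t)) - (0) = 4*cos(2*t) is ≥ 0 throughout, so the area is a single integral of |4*cos(2*t)|.
∫[-pi/4,pi/4] (4*cos(2*t)) dt = 4.

4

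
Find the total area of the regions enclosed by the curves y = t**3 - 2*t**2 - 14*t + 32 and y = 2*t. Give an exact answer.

568/3

Set the curves equal: t**3 - 2*t**2 - 14*t + 32 = 2*t, so t**3 - 2*t**2 - 16*t + 32 = 0, which factors as (t - 4)*(t - 2)*(t + 4) = 0. The curves meet at t = -4, 2, 4.
On [-4, 2], y = t**3 - 2*t**2 - 14*t + 32 is on top; that piece has area ∫[-4,2] (t**3 - 2*t**2 - 16*t + 32) dt = 180.
On [2, 4], y = 2*t is on top; that piece has area ∫[2,4] (-(t**3 - 2*t**2 - 16*t + 32)) dt = 28/3.
Total enclosed area = 180 + 28/3 = 568/3.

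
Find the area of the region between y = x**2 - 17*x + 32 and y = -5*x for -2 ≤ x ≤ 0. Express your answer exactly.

272/3

On [-2, 0], (x**2 - 17*x + 32) - (-5*x) = x**2 - 12*x + 32 is ≥ 0 throughout, so the area is a single integral of |x**2 - 12*x + 32|.
∫[-2,0] (x**2 - 12*x + 32) dx = 272/3.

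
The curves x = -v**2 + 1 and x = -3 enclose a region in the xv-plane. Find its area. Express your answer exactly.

Both boundary curves give x as a function of v, so integrate with respect to v. Setting them equal: -v**2 + 4 = 0, i.e. -(v - 2)*(v + 2) = 0, so they meet at v = -2, 2.
For v in [-2, 2], x = -v**2 + 1 is on the right; area = ∫[-2,2] (-v**2 + 4) dv = 32/3.

32/3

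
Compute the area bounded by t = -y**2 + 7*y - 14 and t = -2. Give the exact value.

1/6

Both boundary curves give t as a function of y, so integrate with respect to y. Setting them equal: -y**2 + 7*y - 12 = 0, i.e. -(y - 4)*(y - 3) = 0, so they meet at y = 3, 4.
For y in [3, 4], t = -y**2 + 7*y - 14 is on the right; area = ∫[3,4] (-y**2 + 7*y - 12) dy = 1/6.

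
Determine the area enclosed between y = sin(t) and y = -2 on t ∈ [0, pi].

2 + 2*pi

On [0, pi], (sin(t)) - (-2) = sin(t) + 2 is ≥ 0 throughout, so the area is a single integral of |sin(t) + 2|.
∫[0,pi] (sin(t) + 2) dt = 2 + 2*pi.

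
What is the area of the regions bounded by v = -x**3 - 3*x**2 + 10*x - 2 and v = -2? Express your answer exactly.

Set the curves equal: -x**3 - 3*x**2 + 10*x - 2 = -2, so -x**3 - 3*x**2 + 10*x = 0, which factors as -x*(x - 2)*(x + 5) = 0. The curves meet at x = -5, 0, 2.
On [-5, 0], v = -2 is on top; that piece has area ∫[-5,0] (-(-x**3 - 3*x**2 + 10*x)) dx = 375/4.
On [0, 2], v = -x**3 - 3*x**2 + 10*x - 2 is on top; that piece has area ∫[0,2] (-x**3 - 3*x**2 + 10*x) dx = 8.
Total enclosed area = 375/4 + 8 = 407/4.

407/4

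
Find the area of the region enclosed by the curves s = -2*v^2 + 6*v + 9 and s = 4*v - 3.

Both boundary curves give s as a function of v, so integrate with respect to v. Setting them equal: -2*v^2 + 2*v + 12 = 0, i.e. -2*(v - 3)*(v + 2) = 0, so they meet at v = -2, 3.
For v in [-2, 3], s = -2*v^2 + 6*v + 9 is on the right; area = ∫[-2,3] (-2*v^2 + 2*v + 12) dv = 125/3.

125/3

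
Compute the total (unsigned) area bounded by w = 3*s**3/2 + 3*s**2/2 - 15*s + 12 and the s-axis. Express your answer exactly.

443/4

The curve meets the s-axis where 3*s**3/2 + 3*s**2/2 - 15*s + 12 = 0, i.e. 3*(s - 2)*(s - 1)*(s + 4)/2 = 0, at s = -4, 1, 2.
On [-4, 1] the curve lies above the axis; ∫[-4,1] (3*s**3/2 + 3*s**2/2 - 15*s + 12) ds = 875/8, giving area 875/8.
On [1, 2] the curve lies below the axis; ∫[1,2] (3*s**3/2 + 3*s**2/2 - 15*s + 12) ds = -11/8, giving area 11/8.
Total area = 875/8 + 11/8 = 443/4.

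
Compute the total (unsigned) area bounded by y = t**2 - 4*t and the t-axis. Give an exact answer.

32/3

The curve meets the t-axis where t**2 - 4*t = 0, i.e. t*(t - 4) = 0, at t = 0, 4.
On [0, 4] the curve lies below the axis; ∫[0,4] (t**2 - 4*t) dt = -32/3, giving area 32/3.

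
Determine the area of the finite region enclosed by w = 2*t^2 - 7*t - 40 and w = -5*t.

243

Set the curves equal: 2*t^2 - 7*t - 40 = -5*t, so 2*t^2 - 2*t - 40 = 0, which factors as 2*(t - 5)*(t + 4) = 0. The curves meet at t = -4, 5.
On [-4, 5], w = -5*t is on top; that piece has area ∫[-4,5] (-(2*t^2 - 2*t - 40)) dt = 243.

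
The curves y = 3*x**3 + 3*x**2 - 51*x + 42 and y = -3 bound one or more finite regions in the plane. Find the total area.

Set the curves equal: 3*x**3 + 3*x**2 - 51*x + 42 = -3, so 3*x**3 + 3*x**2 - 51*x + 45 = 0, which factors as 3*(x - 3)*(x - 1)*(x + 5) = 0. The curves meet at x = -5, 1, 3.
On [-5, 1], y = 3*x**3 + 3*x**2 - 51*x + 42 is on top; that piece has area ∫[-5,1] (3*x**3 + 3*x**2 - 51*x + 45) dx = 540.
On [1, 3], y = -3 is on top; that piece has area ∫[1,3] (-(3*x**3 + 3*x**2 - 51*x + 45)) dx = 28.
Total enclosed area = 540 + 28 = 568.

568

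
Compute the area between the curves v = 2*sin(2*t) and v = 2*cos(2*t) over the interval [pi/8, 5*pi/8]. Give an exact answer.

On [pi/8, 5*pi/8], (2*sin(2*t)) - (2*cos(2*t)) = 2*sin(2*t) - 2*cos(2*t) is ≥ 0 throughout, so the area is a single integral of |2*sin(2*t) - 2*cos(2*t)|.
∫[pi/8,5*pi/8] (2*sin(2*t) - 2*cos(2*t)) dt = 2*sqrt(2).

2*sqrt(2)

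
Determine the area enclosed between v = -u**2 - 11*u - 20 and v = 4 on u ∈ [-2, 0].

On [-2, 0], (-u**2 - 11*u - 20) - (4) = -u**2 - 11*u - 24 is ≤ 0 throughout, so the area is a single integral of |-u**2 - 11*u - 24|.
∫[-2,0] (-u**2 - 11*u - 24) du = -86/3; the area of that piece is 86/3.

86/3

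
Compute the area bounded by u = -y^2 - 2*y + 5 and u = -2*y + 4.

4/3

Both boundary curves give u as a function of y, so integrate with respect to y. Setting them equal: -y^2 + 1 = 0, i.e. -(y - 1)*(y + 1) = 0, so they meet at y = -1, 1.
For y in [-1, 1], u = -y^2 - 2*y + 5 is on the right; area = ∫[-1,1] (-y^2 + 1) dy = 4/3.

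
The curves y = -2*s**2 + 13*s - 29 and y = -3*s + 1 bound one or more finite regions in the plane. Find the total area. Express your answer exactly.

8/3

Set the curves equal: -2*s**2 + 13*s - 29 = -3*s + 1, so -2*s**2 + 16*s - 30 = 0, which factors as -2*(s - 5)*(s - 3) = 0. The curves meet at s = 3, 5.
On [3, 5], y = -2*s**2 + 13*s - 29 is on top; that piece has area ∫[3,5] (-2*s**2 + 16*s - 30) ds = 8/3.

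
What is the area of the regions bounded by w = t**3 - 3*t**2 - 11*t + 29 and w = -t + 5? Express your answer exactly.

407/4

Set the curves equal: t**3 - 3*t**2 - 11*t + 29 = -t + 5, so t**3 - 3*t**2 - 10*t + 24 = 0, which factors as (t - 4)*(t - 2)*(t + 3) = 0. The curves meet at t = -3, 2, 4.
On [-3, 2], w = t**3 - 3*t**2 - 11*t + 29 is on top; that piece has area ∫[-3,2] (t**3 - 3*t**2 - 10*t + 24) dt = 375/4.
On [2, 4], w = -t + 5 is on top; that piece has area ∫[2,4] (-(t**3 - 3*t**2 - 10*t + 24)) dt = 8.
Total enclosed area = 375/4 + 8 = 407/4.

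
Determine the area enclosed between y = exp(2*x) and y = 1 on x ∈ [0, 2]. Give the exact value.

On [0, 2], (exp(2*x)) - (1) = exp(2*x) - 1 is ≥ 0 throughout, so the area is a single integral of |exp(2*x) - 1|.
∫[0,2] (exp(2*x) - 1) dx = -5/2 + exp(4)/2.

-5/2 + exp(4)/2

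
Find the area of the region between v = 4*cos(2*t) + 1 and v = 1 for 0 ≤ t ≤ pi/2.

4

The difference (4*cos(2*t) + 1) - (1) = 4*cos(2*t) changes sign at t = pi/4 inside [0, pi/2], so split the integral there.
∫[0,pi/4] (4*cos(2*t)) dt = 2.
∫[pi/4,pi/2] (4*cos(2*t)) dt = -2; the area of that piece is 2.
Total area = 2 + 2 = 4.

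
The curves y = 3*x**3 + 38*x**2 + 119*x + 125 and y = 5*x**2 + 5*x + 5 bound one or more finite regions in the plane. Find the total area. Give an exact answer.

Set the curves equal: 3*x**3 + 38*x**2 + 119*x + 125 = 5*x**2 + 5*x + 5, so 3*x**3 + 33*x**2 + 114*x + 120 = 0, which factors as 3*(x + 2)*(x + 4)*(x + 5) = 0. The curves meet at x = -5, -4, -2.
On [-5, -4], y = 3*x**3 + 38*x**2 + 119*x + 125 is on top; that piece has area ∫[-5,-4] (3*x**3 + 33*x**2 + 114*x + 120) dx = 5/4.
On [-4, -2], y = 5*x**2 + 5*x + 5 is on top; that piece has area ∫[-4,-2] (-(3*x**3 + 33*x**2 + 114*x + 120)) dx = 8.
Total enclosed area = 5/4 + 8 = 37/4.

37/4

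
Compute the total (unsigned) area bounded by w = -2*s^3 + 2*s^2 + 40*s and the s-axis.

The curve meets the s-axis where -2*s^3 + 2*s^2 + 40*s = 0, i.e. -2*s*(s - 5)*(s + 4) = 0, at s = -4, 0, 5.
On [-4, 0] the curve lies below the axis; ∫[-4,0] (-2*s^3 + 2*s^2 + 40*s) ds = -448/3, giving area 448/3.
On [0, 5] the curve lies above the axis; ∫[0,5] (-2*s^3 + 2*s^2 + 40*s) ds = 1625/6, giving area 1625/6.
Total area = 448/3 + 1625/6 = 2521/6.

2521/6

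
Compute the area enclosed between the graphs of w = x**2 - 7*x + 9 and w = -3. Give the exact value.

Set the curves equal: x**2 - 7*x + 9 = -3, so x**2 - 7*x + 12 = 0, which factors as (x - 4)*(x - 3) = 0. The curves meet at x = 3, 4.
On [3, 4], w = -3 is on top; that piece has area ∫[3,4] (-(x**2 - 7*x + 12)) dx = 1/6.

1/6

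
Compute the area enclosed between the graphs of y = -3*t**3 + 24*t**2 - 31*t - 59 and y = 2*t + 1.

443/2

Set the curves equal: -3*t**3 + 24*t**2 - 31*t - 59 = 2*t + 1, so -3*t**3 + 24*t**2 - 33*t - 60 = 0, which factors as -3*(t - 5)*(t - 4)*(t + 1) = 0. The curves meet at t = -1, 4, 5.
On [-1, 4], y = 2*t + 1 is on top; that piece has area ∫[-1,4] (-(-3*t**3 + 24*t**2 - 33*t - 60)) dt = 875/4.
On [4, 5], y = -3*t**3 + 24*t**2 - 31*t - 59 is on top; that piece has area ∫[4,5] (-3*t**3 + 24*t**2 - 33*t - 60) dt = 11/4.
Total enclosed area = 875/4 + 11/4 = 443/2.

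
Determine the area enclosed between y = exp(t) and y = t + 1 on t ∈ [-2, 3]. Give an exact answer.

On [-2, 3], (exp(t)) - (t + 1) = -t + exp(t) - 1 is ≥ 0 throughout, so the area is a single integral of |-t + exp(t) - 1|.
∫[-2,3] (-t + exp(t) - 1) dt = -15/2 - exp(-2) + exp(3).

-15/2 - exp(-2) + exp(3)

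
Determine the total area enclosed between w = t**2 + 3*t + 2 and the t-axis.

The curve meets the t-axis where t**2 + 3*t + 2 = 0, i.e. (t + 1)*(t + 2) = 0, at t = -2, -1.
On [-2, -1] the curve lies below the axis; ∫[-2,-1] (t**2 + 3*t + 2) dt = -1/6, giving area 1/6.

1/6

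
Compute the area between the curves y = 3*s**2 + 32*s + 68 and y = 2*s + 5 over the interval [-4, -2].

12

The difference (3*s**2 + 32*s + 68) - (2*s + 5) = 3*s**2 + 30*s + 63 changes sign at s = -3 inside [-4, -2], so split the integral there.
∫[-4,-3] (3*s**2 + 30*s + 63) ds = -5; the area of that piece is 5.
∫[-3,-2] (3*s**2 + 30*s + 63) ds = 7.
Total area = 5 + 7 = 12.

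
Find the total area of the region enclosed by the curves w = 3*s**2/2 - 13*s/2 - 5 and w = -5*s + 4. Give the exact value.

Set the curves equal: 3*s**2/2 - 13*s/2 - 5 = -5*s + 4, so 3*s**2/2 - 3*s/2 - 9 = 0, which factors as 3*(s - 3)*(s + 2)/2 = 0. The curves meet at s = -2, 3.
On [-2, 3], w = -5*s + 4 is on top; that piece has area ∫[-2,3] (-(3*s**2/2 - 3*s/2 - 9)) ds = 125/4.

125/4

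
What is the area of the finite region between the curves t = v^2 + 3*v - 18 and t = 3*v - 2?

256/3

Both boundary curves give t as a function of v, so integrate with respect to v. Setting them equal: v^2 - 16 = 0, i.e. (v - 4)*(v + 4) = 0, so they meet at v = -4, 4.
For v in [-4, 4], t = v^2 + 3*v - 18 is on the left; area = ∫[-4,4] (-(v^2 - 16)) dv = 256/3.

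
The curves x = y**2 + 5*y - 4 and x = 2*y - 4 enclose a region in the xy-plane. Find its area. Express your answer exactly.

9/2

Both boundary curves give x as a function of y, so integrate with respect to y. Setting them equal: y**2 + 3*y = 0, i.e. y*(y + 3) = 0, so they meet at y = -3, 0.
For y in [-3, 0], x = y**2 + 5*y - 4 is on the left; area = ∫[-3,0] (-(y**2 + 3*y)) dy = 9/2.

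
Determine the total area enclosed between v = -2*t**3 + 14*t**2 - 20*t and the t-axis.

253/6

The curve meets the t-axis where -2*t**3 + 14*t**2 - 20*t = 0, i.e. -2*t*(t - 5)*(t - 2) = 0, at t = 0, 2, 5.
On [0, 2] the curve lies below the axis; ∫[0,2] (-2*t**3 + 14*t**2 - 20*t) dt = -32/3, giving area 32/3.
On [2, 5] the curve lies above the axis; ∫[2,5] (-2*t**3 + 14*t**2 - 20*t) dt = 63/2, giving area 63/2.
Total area = 32/3 + 63/2 = 253/6.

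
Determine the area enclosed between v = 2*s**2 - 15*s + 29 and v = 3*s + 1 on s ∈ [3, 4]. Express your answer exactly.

On [3, 4], (2*s**2 - 15*s + 29) - (3*s + 1) = 2*s**2 - 18*s + 28 is ≤ 0 throughout, so the area is a single integral of |2*s**2 - 18*s + 28|.
∫[3,4] (2*s**2 - 18*s + 28) ds = -31/3; the area of that piece is 31/3.

31/3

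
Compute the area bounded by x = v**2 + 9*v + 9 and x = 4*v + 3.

Both boundary curves give x as a function of v, so integrate with respect to v. Setting them equal: v**2 + 5*v + 6 = 0, i.e. (v + 2)*(v + 3) = 0, so they meet at v = -3, -2.
For v in [-3, -2], x = v**2 + 9*v + 9 is on the left; area = ∫[-3,-2] (-(v**2 + 5*v + 6)) dv = 1/6.

1/6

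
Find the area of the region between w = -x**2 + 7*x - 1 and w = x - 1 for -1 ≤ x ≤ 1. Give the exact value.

The difference (-x**2 + 7*x - 1) - (x - 1) = -x**2 + 6*x changes sign at x = 0 inside [-1, 1], so split the integral there.
∫[-1,0] (-x**2 + 6*x) dx = -10/3; the area of that piece is 10/3.
∫[0,1] (-x**2 + 6*x) dx = 8/3.
Total area = 10/3 + 8/3 = 6.

6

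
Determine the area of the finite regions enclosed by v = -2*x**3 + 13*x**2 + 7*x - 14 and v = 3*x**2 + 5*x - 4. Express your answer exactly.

296/3

Set the curves equal: -2*x**3 + 13*x**2 + 7*x - 14 = 3*x**2 + 5*x - 4, so -2*x**3 + 10*x**2 + 2*x - 10 = 0, which factors as -2*(x - 5)*(x - 1)*(x + 1) = 0. The curves meet at x = -1, 1, 5.
On [-1, 1], v = 3*x**2 + 5*x - 4 is on top; that piece has area ∫[-1,1] (-(-2*x**3 + 10*x**2 + 2*x - 10)) dx = 40/3.
On [1, 5], v = -2*x**3 + 13*x**2 + 7*x - 14 is on top; that piece has area ∫[1,5] (-2*x**3 + 10*x**2 + 2*x - 10) dx = 256/3.
Total enclosed area = 40/3 + 256/3 = 296/3.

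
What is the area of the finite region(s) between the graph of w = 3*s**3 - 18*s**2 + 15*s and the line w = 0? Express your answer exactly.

The curve meets the s-axis where 3*s**3 - 18*s**2 + 15*s = 0, i.e. 3*s*(s - 5)*(s - 1) = 0, at s = 0, 1, 5.
On [0, 1] the curve lies above the axis; ∫[0,1] (3*s**3 - 18*s**2 + 15*s) ds = 9/4, giving area 9/4.
On [1, 5] the curve lies below the axis; ∫[1,5] (3*s**3 - 18*s**2 + 15*s) ds = -96, giving area 96.
Total area = 9/4 + 96 = 393/4.

393/4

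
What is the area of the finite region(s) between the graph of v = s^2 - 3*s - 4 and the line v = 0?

125/6

The curve meets the s-axis where s^2 - 3*s - 4 = 0, i.e. (s - 4)*(s + 1) = 0, at s = -1, 4.
On [-1, 4] the curve lies below the axis; ∫[-1,4] (s^2 - 3*s - 4) ds = -125/6, giving area 125/6.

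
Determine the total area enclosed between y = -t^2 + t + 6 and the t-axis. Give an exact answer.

125/6

The curve meets the t-axis where -t^2 + t + 6 = 0, i.e. -(t - 3)*(t + 2) = 0, at t = -2, 3.
On [-2, 3] the curve lies above the axis; ∫[-2,3] (-t^2 + t + 6) dt = 125/6, giving area 125/6.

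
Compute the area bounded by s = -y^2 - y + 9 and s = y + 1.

36

Both boundary curves give s as a function of y, so integrate with respect to y. Setting them equal: -y^2 - 2*y + 8 = 0, i.e. -(y - 2)*(y + 4) = 0, so they meet at y = -4, 2.
For y in [-4, 2], s = -y^2 - y + 9 is on the right; area = ∫[-4,2] (-y^2 - 2*y + 8) dy = 36.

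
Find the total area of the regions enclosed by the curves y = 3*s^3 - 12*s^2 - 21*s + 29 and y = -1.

937/4

Set the curves equal: 3*s^3 - 12*s^2 - 21*s + 29 = -1, so 3*s^3 - 12*s^2 - 21*s + 30 = 0, which factors as 3*(s - 5)*(s - 1)*(s + 2) = 0. The curves meet at s = -2, 1, 5.
On [-2, 1], y = 3*s^3 - 12*s^2 - 21*s + 29 is on top; that piece has area ∫[-2,1] (3*s^3 - 12*s^2 - 21*s + 30) ds = 297/4.
On [1, 5], y = -1 is on top; that piece has area ∫[1,5] (-(3*s^3 - 12*s^2 - 21*s + 30)) ds = 160.
Total enclosed area = 297/4 + 160 = 937/4.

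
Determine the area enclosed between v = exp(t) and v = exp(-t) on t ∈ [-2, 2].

The difference (exp(t)) - (exp(-t)) = exp(t) - exp(-t) changes sign at t = 0 inside [-2, 2], so split the integral there.
∫[-2,0] (exp(t) - exp(-t)) dt = -exp(2) - exp(-2) + 2; the area of that piece is -2 + exp(-2) + exp(2).
∫[0,2] (exp(t) - exp(-t)) dt = -2 + exp(-2) + exp(2).
Total area = (-2 + exp(-2) + exp(2)) + (-2 + exp(-2) + exp(2)) = -4 + 2*exp(-2) + 2*exp(2).

-4 + 2*exp(-2) + 2*exp(2)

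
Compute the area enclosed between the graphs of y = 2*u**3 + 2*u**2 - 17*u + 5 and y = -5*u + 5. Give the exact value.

253/6

Set the curves equal: 2*u**3 + 2*u**2 - 17*u + 5 = -5*u + 5, so 2*u**3 + 2*u**2 - 12*u = 0, which factors as 2*u*(u - 2)*(u + 3) = 0. The curves meet at u = -3, 0, 2.
On [-3, 0], y = 2*u**3 + 2*u**2 - 17*u + 5 is on top; that piece has area ∫[-3,0] (2*u**3 + 2*u**2 - 12*u) du = 63/2.
On [0, 2], y = -5*u + 5 is on top; that piece has area ∫[0,2] (-(2*u**3 + 2*u**2 - 12*u)) du = 32/3.
Total enclosed area = 63/2 + 32/3 = 253/6.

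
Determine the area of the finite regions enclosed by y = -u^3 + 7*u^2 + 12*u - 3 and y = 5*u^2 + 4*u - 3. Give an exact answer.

148/3

Set the curves equal: -u^3 + 7*u^2 + 12*u - 3 = 5*u^2 + 4*u - 3, so -u^3 + 2*u^2 + 8*u = 0, which factors as -u*(u - 4)*(u + 2) = 0. The curves meet at u = -2, 0, 4.
On [-2, 0], y = 5*u^2 + 4*u - 3 is on top; that piece has area ∫[-2,0] (-(-u^3 + 2*u^2 + 8*u)) du = 20/3.
On [0, 4], y = -u^3 + 7*u^2 + 12*u - 3 is on top; that piece has area ∫[0,4] (-u^3 + 2*u^2 + 8*u) du = 128/3.
Total enclosed area = 20/3 + 128/3 = 148/3.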